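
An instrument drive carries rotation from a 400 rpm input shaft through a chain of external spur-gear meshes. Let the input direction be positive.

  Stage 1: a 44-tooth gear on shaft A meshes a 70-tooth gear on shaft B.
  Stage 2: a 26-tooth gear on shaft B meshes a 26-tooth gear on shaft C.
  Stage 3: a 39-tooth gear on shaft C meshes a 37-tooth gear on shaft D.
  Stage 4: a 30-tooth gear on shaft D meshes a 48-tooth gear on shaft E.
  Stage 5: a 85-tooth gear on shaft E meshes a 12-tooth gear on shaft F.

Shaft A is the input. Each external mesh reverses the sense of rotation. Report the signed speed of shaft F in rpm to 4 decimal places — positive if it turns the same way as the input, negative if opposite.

-1173.2625 rpm (opposite to input, |ω| = 1173.2625 rpm)

Stage 1 [44T→70T]: ω = 400.0000×44/70 = 251.4286 rpm, dir flips to −; running = −251.4286
Stage 2 [26T→26T]: ω = 251.4286×26/26 = 251.4286 rpm, dir flips to +; running = +251.4286
Stage 3 [39T→37T]: ω = 251.4286×39/37 = 265.0193 rpm, dir flips to −; running = −265.0193
Stage 4 [30T→48T]: ω = 265.0193×30/48 = 165.6371 rpm, dir flips to +; running = +165.6371
Stage 5 [85T→12T]: ω = 165.6371×85/12 = 1173.2625 rpm, dir flips to −; running = −1173.2625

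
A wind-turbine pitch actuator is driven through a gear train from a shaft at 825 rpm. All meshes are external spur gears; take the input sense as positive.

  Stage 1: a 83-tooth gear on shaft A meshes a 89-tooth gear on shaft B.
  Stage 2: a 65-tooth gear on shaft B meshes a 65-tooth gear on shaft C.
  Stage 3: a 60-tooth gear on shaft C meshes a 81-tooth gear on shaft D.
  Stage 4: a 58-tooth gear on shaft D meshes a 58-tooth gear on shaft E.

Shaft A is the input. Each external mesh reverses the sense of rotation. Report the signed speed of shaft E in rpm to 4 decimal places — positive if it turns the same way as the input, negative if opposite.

+569.9126 rpm (same as input, |ω| = 569.9126 rpm)

Stage 1 [83T→89T]: ω = 825.0000×83/89 = 769.3820 rpm, dir flips to −; running = −769.3820
Stage 2 [65T→65T]: ω = 769.3820×65/65 = 769.3820 rpm, dir flips to +; running = +769.3820
Stage 3 [60T→81T]: ω = 769.3820×60/81 = 569.9126 rpm, dir flips to −; running = −569.9126
Stage 4 [58T→58T]: ω = 569.9126×58/58 = 569.9126 rpm, dir flips to +; running = +569.9126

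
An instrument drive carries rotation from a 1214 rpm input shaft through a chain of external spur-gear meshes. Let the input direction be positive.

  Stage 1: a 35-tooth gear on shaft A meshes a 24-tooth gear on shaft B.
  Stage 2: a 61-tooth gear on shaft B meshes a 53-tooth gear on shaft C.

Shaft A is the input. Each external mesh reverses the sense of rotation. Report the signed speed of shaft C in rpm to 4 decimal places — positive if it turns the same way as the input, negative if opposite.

+2037.6494 rpm (same as input, |ω| = 2037.6494 rpm)

Stage 1 [35T→24T]: ω = 1214.0000×35/24 = 1770.4167 rpm, dir flips to −; running = −1770.4167
Stage 2 [61T→53T]: ω = 1770.4167×61/53 = 2037.6494 rpm, dir flips to +; running = +2037.6494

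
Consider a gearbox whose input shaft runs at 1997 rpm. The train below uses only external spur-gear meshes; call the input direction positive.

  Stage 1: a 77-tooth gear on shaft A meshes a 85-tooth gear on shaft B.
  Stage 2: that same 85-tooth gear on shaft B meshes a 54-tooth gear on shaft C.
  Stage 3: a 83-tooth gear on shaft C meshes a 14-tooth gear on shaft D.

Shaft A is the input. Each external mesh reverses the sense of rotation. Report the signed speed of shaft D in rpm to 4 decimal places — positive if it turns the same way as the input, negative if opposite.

-16882.0463 rpm (opposite to input, |ω| = 16882.0463 rpm)

Stage 1 [77T→85T]: ω = 1997.0000×77/85 = 1809.0471 rpm, dir flips to −; running = −1809.0471
Stage 2 [85T→54T]: ω = 1809.0471×85/54 = 2847.5741 rpm, dir flips to +; running = +2847.5741
Stage 3 [83T→14T]: ω = 2847.5741×83/14 = 16882.0463 rpm, dir flips to −; running = −16882.0463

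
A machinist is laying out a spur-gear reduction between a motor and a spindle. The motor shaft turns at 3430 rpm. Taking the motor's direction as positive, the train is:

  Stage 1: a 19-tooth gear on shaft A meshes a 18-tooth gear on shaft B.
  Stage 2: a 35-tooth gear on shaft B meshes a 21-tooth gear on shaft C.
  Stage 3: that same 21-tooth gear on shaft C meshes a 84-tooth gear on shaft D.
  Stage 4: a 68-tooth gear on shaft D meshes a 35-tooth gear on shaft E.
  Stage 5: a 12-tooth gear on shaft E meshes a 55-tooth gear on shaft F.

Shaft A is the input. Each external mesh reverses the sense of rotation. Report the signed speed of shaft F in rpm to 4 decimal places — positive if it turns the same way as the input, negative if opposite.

Stage 1 [19T→18T]: ω = 3430.0000×19/18 = 3620.5556 rpm, dir flips to −; running = −3620.5556
Stage 2 [35T→21T]: ω = 3620.5556×35/21 = 6034.2593 rpm, dir flips to +; running = +6034.2593
Stage 3 [21T→84T]: ω = 6034.2593×21/84 = 1508.5648 rpm, dir flips to −; running = −1508.5648
Stage 4 [68T→35T]: ω = 1508.5648×68/35 = 2930.9259 rpm, dir flips to +; running = +2930.9259
Stage 5 [12T→55T]: ω = 2930.9259×12/55 = 639.4747 rpm, dir flips to −; running = −639.4747

-639.4747 rpm (opposite to input, |ω| = 639.4747 rpm)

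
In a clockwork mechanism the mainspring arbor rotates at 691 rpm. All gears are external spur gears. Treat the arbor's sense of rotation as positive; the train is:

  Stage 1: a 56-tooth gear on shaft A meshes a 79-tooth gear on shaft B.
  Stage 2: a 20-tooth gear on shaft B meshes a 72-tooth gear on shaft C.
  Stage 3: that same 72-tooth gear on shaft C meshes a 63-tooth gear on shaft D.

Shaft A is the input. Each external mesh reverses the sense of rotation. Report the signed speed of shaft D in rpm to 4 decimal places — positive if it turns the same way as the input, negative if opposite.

Stage 1 [56T→79T]: ω = 691.0000×56/79 = 489.8228 rpm, dir flips to −; running = −489.8228
Stage 2 [20T→72T]: ω = 489.8228×20/72 = 136.0619 rpm, dir flips to +; running = +136.0619
Stage 3 [72T→63T]: ω = 136.0619×72/63 = 155.4993 rpm, dir flips to −; running = −155.4993

-155.4993 rpm (opposite to input, |ω| = 155.4993 rpm)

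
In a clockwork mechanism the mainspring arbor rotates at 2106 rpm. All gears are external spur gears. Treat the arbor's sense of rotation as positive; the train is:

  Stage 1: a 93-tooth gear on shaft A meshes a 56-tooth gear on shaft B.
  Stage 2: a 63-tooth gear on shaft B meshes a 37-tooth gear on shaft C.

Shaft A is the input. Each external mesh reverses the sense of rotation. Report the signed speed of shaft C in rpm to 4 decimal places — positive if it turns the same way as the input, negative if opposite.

+5955.1419 rpm (same as input, |ω| = 5955.1419 rpm)

Stage 1 [93T→56T]: ω = 2106.0000×93/56 = 3497.4643 rpm, dir flips to −; running = −3497.4643
Stage 2 [63T→37T]: ω = 3497.4643×63/37 = 5955.1419 rpm, dir flips to +; running = +5955.1419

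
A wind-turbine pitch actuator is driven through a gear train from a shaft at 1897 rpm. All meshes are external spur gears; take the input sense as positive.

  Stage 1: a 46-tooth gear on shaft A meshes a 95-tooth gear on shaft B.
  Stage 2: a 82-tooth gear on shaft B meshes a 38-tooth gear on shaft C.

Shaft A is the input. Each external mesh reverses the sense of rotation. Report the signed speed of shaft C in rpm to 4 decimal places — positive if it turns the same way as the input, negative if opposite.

+1982.1285 rpm (same as input, |ω| = 1982.1285 rpm)

Stage 1 [46T→95T]: ω = 1897.0000×46/95 = 918.5474 rpm, dir flips to −; running = −918.5474
Stage 2 [82T→38T]: ω = 918.5474×82/38 = 1982.1285 rpm, dir flips to +; running = +1982.1285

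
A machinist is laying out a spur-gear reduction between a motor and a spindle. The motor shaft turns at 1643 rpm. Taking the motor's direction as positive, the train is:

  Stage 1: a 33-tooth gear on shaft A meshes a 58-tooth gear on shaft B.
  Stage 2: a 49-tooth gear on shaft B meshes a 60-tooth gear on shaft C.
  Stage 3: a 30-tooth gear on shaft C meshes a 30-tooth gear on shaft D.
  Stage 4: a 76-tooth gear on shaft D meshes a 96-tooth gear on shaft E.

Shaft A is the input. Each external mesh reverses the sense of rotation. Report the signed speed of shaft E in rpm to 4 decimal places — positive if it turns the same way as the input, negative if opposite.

Stage 1 [33T→58T]: ω = 1643.0000×33/58 = 934.8103 rpm, dir flips to −; running = −934.8103
Stage 2 [49T→60T]: ω = 934.8103×49/60 = 763.4284 rpm, dir flips to +; running = +763.4284
Stage 3 [30T→30T]: ω = 763.4284×30/30 = 763.4284 rpm, dir flips to −; running = −763.4284
Stage 4 [76T→96T]: ω = 763.4284×76/96 = 604.3809 rpm, dir flips to +; running = +604.3809

+604.3809 rpm (same as input, |ω| = 604.3809 rpm)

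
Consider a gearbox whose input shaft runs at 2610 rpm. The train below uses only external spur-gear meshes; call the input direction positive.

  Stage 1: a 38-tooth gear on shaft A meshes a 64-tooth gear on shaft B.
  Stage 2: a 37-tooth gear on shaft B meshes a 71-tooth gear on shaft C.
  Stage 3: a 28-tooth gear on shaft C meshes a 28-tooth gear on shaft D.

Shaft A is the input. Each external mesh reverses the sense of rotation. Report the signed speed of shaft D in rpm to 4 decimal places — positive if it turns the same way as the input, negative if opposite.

-807.5836 rpm (opposite to input, |ω| = 807.5836 rpm)

Stage 1 [38T→64T]: ω = 2610.0000×38/64 = 1549.6875 rpm, dir flips to −; running = −1549.6875
Stage 2 [37T→71T]: ω = 1549.6875×37/71 = 807.5836 rpm, dir flips to +; running = +807.5836
Stage 3 [28T→28T]: ω = 807.5836×28/28 = 807.5836 rpm, dir flips to −; running = −807.5836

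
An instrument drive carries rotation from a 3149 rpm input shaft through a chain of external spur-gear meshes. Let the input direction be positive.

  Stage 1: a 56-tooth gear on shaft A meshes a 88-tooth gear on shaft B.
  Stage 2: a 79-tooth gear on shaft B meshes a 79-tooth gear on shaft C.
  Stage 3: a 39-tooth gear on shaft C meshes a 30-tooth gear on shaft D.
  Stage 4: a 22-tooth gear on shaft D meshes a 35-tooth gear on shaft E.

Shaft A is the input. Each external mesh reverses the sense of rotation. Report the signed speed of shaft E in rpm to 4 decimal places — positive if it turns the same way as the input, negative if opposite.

+1637.4800 rpm (same as input, |ω| = 1637.4800 rpm)

Stage 1 [56T→88T]: ω = 3149.0000×56/88 = 2003.9091 rpm, dir flips to −; running = −2003.9091
Stage 2 [79T→79T]: ω = 2003.9091×79/79 = 2003.9091 rpm, dir flips to +; running = +2003.9091
Stage 3 [39T→30T]: ω = 2003.9091×39/30 = 2605.0818 rpm, dir flips to −; running = −2605.0818
Stage 4 [22T→35T]: ω = 2605.0818×22/35 = 1637.4800 rpm, dir flips to +; running = +1637.4800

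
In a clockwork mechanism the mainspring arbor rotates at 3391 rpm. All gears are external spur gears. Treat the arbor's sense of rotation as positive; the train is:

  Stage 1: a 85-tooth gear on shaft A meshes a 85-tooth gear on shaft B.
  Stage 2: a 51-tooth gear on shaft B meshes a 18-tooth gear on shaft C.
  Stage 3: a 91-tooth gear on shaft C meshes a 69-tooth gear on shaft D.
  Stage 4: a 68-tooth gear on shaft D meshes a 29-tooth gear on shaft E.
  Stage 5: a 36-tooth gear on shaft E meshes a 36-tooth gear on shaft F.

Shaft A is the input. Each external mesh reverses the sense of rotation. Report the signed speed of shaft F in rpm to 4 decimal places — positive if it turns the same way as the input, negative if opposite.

Stage 1 [85T→85T]: ω = 3391.0000×85/85 = 3391.0000 rpm, dir flips to −; running = −3391.0000
Stage 2 [51T→18T]: ω = 3391.0000×51/18 = 9607.8333 rpm, dir flips to +; running = +9607.8333
Stage 3 [91T→69T]: ω = 9607.8333×91/69 = 12671.2005 rpm, dir flips to −; running = −12671.2005
Stage 4 [68T→29T]: ω = 12671.2005×68/29 = 29711.7804 rpm, dir flips to +; running = +29711.7804
Stage 5 [36T→36T]: ω = 29711.7804×36/36 = 29711.7804 rpm, dir flips to −; running = −29711.7804

-29711.7804 rpm (opposite to input, |ω| = 29711.7804 rpm)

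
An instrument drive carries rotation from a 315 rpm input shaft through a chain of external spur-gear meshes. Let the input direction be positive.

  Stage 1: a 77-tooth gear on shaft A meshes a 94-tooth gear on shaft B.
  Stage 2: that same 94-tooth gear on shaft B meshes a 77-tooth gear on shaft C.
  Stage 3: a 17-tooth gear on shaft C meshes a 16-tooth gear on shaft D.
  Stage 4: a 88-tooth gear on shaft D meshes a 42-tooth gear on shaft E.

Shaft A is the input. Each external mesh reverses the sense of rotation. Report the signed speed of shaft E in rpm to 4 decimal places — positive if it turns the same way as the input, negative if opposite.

+701.2500 rpm (same as input, |ω| = 701.2500 rpm)

Stage 1 [77T→94T]: ω = 315.0000×77/94 = 258.0319 rpm, dir flips to −; running = −258.0319
Stage 2 [94T→77T]: ω = 258.0319×94/77 = 315.0000 rpm, dir flips to +; running = +315.0000
Stage 3 [17T→16T]: ω = 315.0000×17/16 = 334.6875 rpm, dir flips to −; running = −334.6875
Stage 4 [88T→42T]: ω = 334.6875×88/42 = 701.2500 rpm, dir flips to +; running = +701.2500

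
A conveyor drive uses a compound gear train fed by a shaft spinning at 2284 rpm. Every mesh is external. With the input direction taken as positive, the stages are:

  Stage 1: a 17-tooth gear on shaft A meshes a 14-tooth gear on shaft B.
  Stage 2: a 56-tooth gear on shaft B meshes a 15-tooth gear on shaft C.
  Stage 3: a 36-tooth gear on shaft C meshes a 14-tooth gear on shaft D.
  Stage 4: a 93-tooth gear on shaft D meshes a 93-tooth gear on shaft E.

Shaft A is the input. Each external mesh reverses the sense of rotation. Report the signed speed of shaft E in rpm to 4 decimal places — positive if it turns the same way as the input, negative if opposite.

Stage 1 [17T→14T]: ω = 2284.0000×17/14 = 2773.4286 rpm, dir flips to −; running = −2773.4286
Stage 2 [56T→15T]: ω = 2773.4286×56/15 = 10354.1333 rpm, dir flips to +; running = +10354.1333
Stage 3 [36T→14T]: ω = 10354.1333×36/14 = 26624.9143 rpm, dir flips to −; running = −26624.9143
Stage 4 [93T→93T]: ω = 26624.9143×93/93 = 26624.9143 rpm, dir flips to +; running = +26624.9143

+26624.9143 rpm (same as input, |ω| = 26624.9143 rpm)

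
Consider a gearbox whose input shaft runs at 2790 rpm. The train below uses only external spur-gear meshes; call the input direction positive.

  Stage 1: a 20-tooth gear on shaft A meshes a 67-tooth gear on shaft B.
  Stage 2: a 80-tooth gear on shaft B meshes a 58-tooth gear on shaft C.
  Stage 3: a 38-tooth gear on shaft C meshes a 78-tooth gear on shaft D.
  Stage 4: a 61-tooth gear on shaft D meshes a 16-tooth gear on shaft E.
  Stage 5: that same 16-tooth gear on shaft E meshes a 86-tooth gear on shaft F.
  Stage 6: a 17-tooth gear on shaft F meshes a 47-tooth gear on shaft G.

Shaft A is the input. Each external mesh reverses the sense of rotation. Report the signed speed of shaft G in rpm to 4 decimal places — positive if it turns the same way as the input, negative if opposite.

Stage 1 [20T→67T]: ω = 2790.0000×20/67 = 832.8358 rpm, dir flips to −; running = −832.8358
Stage 2 [80T→58T]: ω = 832.8358×80/58 = 1148.7391 rpm, dir flips to +; running = +1148.7391
Stage 3 [38T→78T]: ω = 1148.7391×38/78 = 559.6421 rpm, dir flips to −; running = −559.6421
Stage 4 [61T→16T]: ω = 559.6421×61/16 = 2133.6355 rpm, dir flips to +; running = +2133.6355
Stage 5 [16T→86T]: ω = 2133.6355×16/86 = 396.9554 rpm, dir flips to −; running = −396.9554
Stage 6 [17T→47T]: ω = 396.9554×17/47 = 143.5796 rpm, dir flips to +; running = +143.5796

+143.5796 rpm (same as input, |ω| = 143.5796 rpm)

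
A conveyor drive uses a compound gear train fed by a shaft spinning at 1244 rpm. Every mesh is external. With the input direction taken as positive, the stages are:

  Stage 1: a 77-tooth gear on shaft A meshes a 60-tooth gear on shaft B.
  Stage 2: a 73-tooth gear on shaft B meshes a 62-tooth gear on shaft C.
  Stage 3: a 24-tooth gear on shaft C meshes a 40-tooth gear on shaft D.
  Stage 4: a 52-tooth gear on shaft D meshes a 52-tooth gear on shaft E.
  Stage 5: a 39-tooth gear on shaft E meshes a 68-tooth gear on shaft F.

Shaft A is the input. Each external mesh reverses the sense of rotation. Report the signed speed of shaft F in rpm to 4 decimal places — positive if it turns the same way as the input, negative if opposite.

-646.8416 rpm (opposite to input, |ω| = 646.8416 rpm)

Stage 1 [77T→60T]: ω = 1244.0000×77/60 = 1596.4667 rpm, dir flips to −; running = −1596.4667
Stage 2 [73T→62T]: ω = 1596.4667×73/62 = 1879.7108 rpm, dir flips to +; running = +1879.7108
Stage 3 [24T→40T]: ω = 1879.7108×24/40 = 1127.8265 rpm, dir flips to −; running = −1127.8265
Stage 4 [52T→52T]: ω = 1127.8265×52/52 = 1127.8265 rpm, dir flips to +; running = +1127.8265
Stage 5 [39T→68T]: ω = 1127.8265×39/68 = 646.8416 rpm, dir flips to −; running = −646.8416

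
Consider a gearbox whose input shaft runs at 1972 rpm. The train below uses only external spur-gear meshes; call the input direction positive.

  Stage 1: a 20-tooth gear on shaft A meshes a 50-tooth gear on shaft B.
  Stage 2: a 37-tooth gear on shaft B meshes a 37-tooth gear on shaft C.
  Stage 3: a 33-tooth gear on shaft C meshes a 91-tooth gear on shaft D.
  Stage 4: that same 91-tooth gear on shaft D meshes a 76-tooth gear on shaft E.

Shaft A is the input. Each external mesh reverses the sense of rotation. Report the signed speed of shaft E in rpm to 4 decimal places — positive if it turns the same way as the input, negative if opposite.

Stage 1 [20T→50T]: ω = 1972.0000×20/50 = 788.8000 rpm, dir flips to −; running = −788.8000
Stage 2 [37T→37T]: ω = 788.8000×37/37 = 788.8000 rpm, dir flips to +; running = +788.8000
Stage 3 [33T→91T]: ω = 788.8000×33/91 = 286.0484 rpm, dir flips to −; running = −286.0484
Stage 4 [91T→76T]: ω = 286.0484×91/76 = 342.5053 rpm, dir flips to +; running = +342.5053

+342.5053 rpm (same as input, |ω| = 342.5053 rpm)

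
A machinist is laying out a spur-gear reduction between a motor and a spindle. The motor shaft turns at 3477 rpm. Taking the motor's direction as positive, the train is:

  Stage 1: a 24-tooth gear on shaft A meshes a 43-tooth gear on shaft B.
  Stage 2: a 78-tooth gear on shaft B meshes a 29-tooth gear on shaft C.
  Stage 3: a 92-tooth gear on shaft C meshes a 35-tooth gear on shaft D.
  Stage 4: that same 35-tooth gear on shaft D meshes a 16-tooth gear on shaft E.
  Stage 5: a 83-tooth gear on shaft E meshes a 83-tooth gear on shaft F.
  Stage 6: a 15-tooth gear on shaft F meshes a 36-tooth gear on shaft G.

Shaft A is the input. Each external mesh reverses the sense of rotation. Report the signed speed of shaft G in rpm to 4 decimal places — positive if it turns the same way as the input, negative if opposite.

Stage 1 [24T→43T]: ω = 3477.0000×24/43 = 1940.6512 rpm, dir flips to −; running = −1940.6512
Stage 2 [78T→29T]: ω = 1940.6512×78/29 = 5219.6824 rpm, dir flips to +; running = +5219.6824
Stage 3 [92T→35T]: ω = 5219.6824×92/35 = 13720.3081 rpm, dir flips to −; running = −13720.3081
Stage 4 [35T→16T]: ω = 13720.3081×35/16 = 30013.1740 rpm, dir flips to +; running = +30013.1740
Stage 5 [83T→83T]: ω = 30013.1740×83/83 = 30013.1740 rpm, dir flips to −; running = −30013.1740
Stage 6 [15T→36T]: ω = 30013.1740×15/36 = 12505.4892 rpm, dir flips to +; running = +12505.4892

+12505.4892 rpm (same as input, |ω| = 12505.4892 rpm)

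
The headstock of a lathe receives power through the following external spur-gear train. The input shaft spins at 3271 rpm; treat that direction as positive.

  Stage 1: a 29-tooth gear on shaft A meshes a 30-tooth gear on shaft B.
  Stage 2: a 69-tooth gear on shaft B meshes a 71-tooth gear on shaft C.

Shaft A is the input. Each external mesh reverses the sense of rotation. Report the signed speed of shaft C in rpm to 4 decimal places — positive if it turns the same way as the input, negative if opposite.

Stage 1 [29T→30T]: ω = 3271.0000×29/30 = 3161.9667 rpm, dir flips to −; running = −3161.9667
Stage 2 [69T→71T]: ω = 3161.9667×69/71 = 3072.8972 rpm, dir flips to +; running = +3072.8972

+3072.8972 rpm (same as input, |ω| = 3072.8972 rpm)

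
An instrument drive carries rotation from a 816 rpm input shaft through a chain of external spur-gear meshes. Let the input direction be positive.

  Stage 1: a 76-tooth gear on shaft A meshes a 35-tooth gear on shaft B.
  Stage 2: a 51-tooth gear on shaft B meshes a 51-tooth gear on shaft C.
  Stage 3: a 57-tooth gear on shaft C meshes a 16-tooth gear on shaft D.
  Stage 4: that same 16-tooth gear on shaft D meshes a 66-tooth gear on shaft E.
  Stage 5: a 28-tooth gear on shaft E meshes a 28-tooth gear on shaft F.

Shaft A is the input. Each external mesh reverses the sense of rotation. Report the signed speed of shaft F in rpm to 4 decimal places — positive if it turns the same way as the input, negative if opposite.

Stage 1 [76T→35T]: ω = 816.0000×76/35 = 1771.8857 rpm, dir flips to −; running = −1771.8857
Stage 2 [51T→51T]: ω = 1771.8857×51/51 = 1771.8857 rpm, dir flips to +; running = +1771.8857
Stage 3 [57T→16T]: ω = 1771.8857×57/16 = 6312.3429 rpm, dir flips to −; running = −6312.3429
Stage 4 [16T→66T]: ω = 6312.3429×16/66 = 1530.2649 rpm, dir flips to +; running = +1530.2649
Stage 5 [28T→28T]: ω = 1530.2649×28/28 = 1530.2649 rpm, dir flips to −; running = −1530.2649

-1530.2649 rpm (opposite to input, |ω| = 1530.2649 rpm)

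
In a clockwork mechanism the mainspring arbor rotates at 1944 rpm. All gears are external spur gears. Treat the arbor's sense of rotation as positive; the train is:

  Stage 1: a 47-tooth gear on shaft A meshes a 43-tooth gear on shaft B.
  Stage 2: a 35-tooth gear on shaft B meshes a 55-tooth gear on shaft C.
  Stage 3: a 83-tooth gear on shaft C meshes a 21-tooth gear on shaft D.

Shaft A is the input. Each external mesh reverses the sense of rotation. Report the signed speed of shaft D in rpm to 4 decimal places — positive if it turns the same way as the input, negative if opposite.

-5344.2875 rpm (opposite to input, |ω| = 5344.2875 rpm)

Stage 1 [47T→43T]: ω = 1944.0000×47/43 = 2124.8372 rpm, dir flips to −; running = −2124.8372
Stage 2 [35T→55T]: ω = 2124.8372×35/55 = 1352.1691 rpm, dir flips to +; running = +1352.1691
Stage 3 [83T→21T]: ω = 1352.1691×83/21 = 5344.2875 rpm, dir flips to −; running = −5344.2875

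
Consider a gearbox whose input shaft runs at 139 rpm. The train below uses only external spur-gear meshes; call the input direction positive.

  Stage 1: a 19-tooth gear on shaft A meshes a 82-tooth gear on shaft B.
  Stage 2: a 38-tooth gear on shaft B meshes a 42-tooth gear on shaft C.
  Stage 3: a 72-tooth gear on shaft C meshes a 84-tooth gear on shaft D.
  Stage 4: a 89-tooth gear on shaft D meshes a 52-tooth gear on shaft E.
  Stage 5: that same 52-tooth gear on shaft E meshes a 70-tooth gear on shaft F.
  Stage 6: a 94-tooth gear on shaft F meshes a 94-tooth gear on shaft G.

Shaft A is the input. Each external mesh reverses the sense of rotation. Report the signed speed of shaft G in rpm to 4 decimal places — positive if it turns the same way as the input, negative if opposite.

+31.7566 rpm (same as input, |ω| = 31.7566 rpm)

Stage 1 [19T→82T]: ω = 139.0000×19/82 = 32.2073 rpm, dir flips to −; running = −32.2073
Stage 2 [38T→42T]: ω = 32.2073×38/42 = 29.1400 rpm, dir flips to +; running = +29.1400
Stage 3 [72T→84T]: ω = 29.1400×72/84 = 24.9771 rpm, dir flips to −; running = −24.9771
Stage 4 [89T→52T]: ω = 24.9771×89/52 = 42.7493 rpm, dir flips to +; running = +42.7493
Stage 5 [52T→70T]: ω = 42.7493×52/70 = 31.7566 rpm, dir flips to −; running = −31.7566
Stage 6 [94T→94T]: ω = 31.7566×94/94 = 31.7566 rpm, dir flips to +; running = +31.7566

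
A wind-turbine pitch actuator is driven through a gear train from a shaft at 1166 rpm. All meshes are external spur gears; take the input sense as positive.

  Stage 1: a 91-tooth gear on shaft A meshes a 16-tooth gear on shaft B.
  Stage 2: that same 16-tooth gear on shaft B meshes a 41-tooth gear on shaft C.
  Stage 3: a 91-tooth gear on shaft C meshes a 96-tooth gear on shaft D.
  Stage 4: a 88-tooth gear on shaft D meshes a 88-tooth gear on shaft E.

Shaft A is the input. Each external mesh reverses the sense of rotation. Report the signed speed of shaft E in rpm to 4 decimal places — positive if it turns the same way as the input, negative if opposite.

+2453.1621 rpm (same as input, |ω| = 2453.1621 rpm)

Stage 1 [91T→16T]: ω = 1166.0000×91/16 = 6631.6250 rpm, dir flips to −; running = −6631.6250
Stage 2 [16T→41T]: ω = 6631.6250×16/41 = 2587.9512 rpm, dir flips to +; running = +2587.9512
Stage 3 [91T→96T]: ω = 2587.9512×91/96 = 2453.1621 rpm, dir flips to −; running = −2453.1621
Stage 4 [88T→88T]: ω = 2453.1621×88/88 = 2453.1621 rpm, dir flips to +; running = +2453.1621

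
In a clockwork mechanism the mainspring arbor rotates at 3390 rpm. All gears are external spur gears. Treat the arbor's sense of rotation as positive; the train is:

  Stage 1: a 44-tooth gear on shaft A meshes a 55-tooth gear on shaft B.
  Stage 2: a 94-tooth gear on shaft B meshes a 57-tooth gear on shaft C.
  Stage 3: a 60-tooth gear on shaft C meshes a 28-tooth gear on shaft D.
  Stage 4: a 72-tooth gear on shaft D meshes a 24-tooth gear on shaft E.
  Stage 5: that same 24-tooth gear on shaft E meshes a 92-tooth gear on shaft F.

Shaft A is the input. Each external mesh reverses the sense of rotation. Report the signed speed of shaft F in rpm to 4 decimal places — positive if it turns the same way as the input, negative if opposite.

-7500.3334 rpm (opposite to input, |ω| = 7500.3334 rpm)

Stage 1 [44T→55T]: ω = 3390.0000×44/55 = 2712.0000 rpm, dir flips to −; running = −2712.0000
Stage 2 [94T→57T]: ω = 2712.0000×94/57 = 4472.4211 rpm, dir flips to +; running = +4472.4211
Stage 3 [60T→28T]: ω = 4472.4211×60/28 = 9583.7594 rpm, dir flips to −; running = −9583.7594
Stage 4 [72T→24T]: ω = 9583.7594×72/24 = 28751.2782 rpm, dir flips to +; running = +28751.2782
Stage 5 [24T→92T]: ω = 28751.2782×24/92 = 7500.3334 rpm, dir flips to −; running = −7500.3334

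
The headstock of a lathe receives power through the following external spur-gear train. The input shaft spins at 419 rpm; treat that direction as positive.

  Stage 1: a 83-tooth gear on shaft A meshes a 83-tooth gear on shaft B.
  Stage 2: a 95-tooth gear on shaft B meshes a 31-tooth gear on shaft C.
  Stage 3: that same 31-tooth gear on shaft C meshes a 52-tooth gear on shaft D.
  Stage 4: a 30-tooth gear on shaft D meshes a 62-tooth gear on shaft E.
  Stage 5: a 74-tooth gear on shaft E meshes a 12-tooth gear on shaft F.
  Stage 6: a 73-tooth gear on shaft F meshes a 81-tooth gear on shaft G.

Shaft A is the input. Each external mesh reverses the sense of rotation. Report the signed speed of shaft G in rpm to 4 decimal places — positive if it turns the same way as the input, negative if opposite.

Stage 1 [83T→83T]: ω = 419.0000×83/83 = 419.0000 rpm, dir flips to −; running = −419.0000
Stage 2 [95T→31T]: ω = 419.0000×95/31 = 1284.0323 rpm, dir flips to +; running = +1284.0323
Stage 3 [31T→52T]: ω = 1284.0323×31/52 = 765.4808 rpm, dir flips to −; running = −765.4808
Stage 4 [30T→62T]: ω = 765.4808×30/62 = 370.3939 rpm, dir flips to +; running = +370.3939
Stage 5 [74T→12T]: ω = 370.3939×74/12 = 2284.0958 rpm, dir flips to −; running = −2284.0958
Stage 6 [73T→81T]: ω = 2284.0958×73/81 = 2058.5061 rpm, dir flips to +; running = +2058.5061

+2058.5061 rpm (same as input, |ω| = 2058.5061 rpm)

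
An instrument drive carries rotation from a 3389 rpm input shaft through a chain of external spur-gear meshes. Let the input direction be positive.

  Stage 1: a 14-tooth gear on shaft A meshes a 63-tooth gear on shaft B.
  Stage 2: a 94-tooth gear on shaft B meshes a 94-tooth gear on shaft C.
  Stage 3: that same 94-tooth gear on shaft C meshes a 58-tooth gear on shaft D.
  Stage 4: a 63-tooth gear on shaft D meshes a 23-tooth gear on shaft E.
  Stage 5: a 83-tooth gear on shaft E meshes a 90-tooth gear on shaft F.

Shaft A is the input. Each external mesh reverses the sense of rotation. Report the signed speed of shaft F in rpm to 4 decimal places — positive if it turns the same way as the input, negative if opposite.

-3083.2391 rpm (opposite to input, |ω| = 3083.2391 rpm)

Stage 1 [14T→63T]: ω = 3389.0000×14/63 = 753.1111 rpm, dir flips to −; running = −753.1111
Stage 2 [94T→94T]: ω = 753.1111×94/94 = 753.1111 rpm, dir flips to +; running = +753.1111
Stage 3 [94T→58T]: ω = 753.1111×94/58 = 1220.5594 rpm, dir flips to −; running = −1220.5594
Stage 4 [63T→23T]: ω = 1220.5594×63/23 = 3343.2714 rpm, dir flips to +; running = +3343.2714
Stage 5 [83T→90T]: ω = 3343.2714×83/90 = 3083.2391 rpm, dir flips to −; running = −3083.2391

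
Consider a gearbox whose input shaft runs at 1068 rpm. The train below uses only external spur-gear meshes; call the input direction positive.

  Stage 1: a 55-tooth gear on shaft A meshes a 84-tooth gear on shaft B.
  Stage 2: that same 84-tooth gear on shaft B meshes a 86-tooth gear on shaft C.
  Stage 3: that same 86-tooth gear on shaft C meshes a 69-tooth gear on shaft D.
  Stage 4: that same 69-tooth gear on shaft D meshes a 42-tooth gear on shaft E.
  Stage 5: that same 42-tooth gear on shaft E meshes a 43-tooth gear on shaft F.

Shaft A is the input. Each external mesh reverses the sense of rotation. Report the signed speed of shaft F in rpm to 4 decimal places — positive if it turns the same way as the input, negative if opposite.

-1366.0465 rpm (opposite to input, |ω| = 1366.0465 rpm)

Stage 1 [55T→84T]: ω = 1068.0000×55/84 = 699.2857 rpm, dir flips to −; running = −699.2857
Stage 2 [84T→86T]: ω = 699.2857×84/86 = 683.0233 rpm, dir flips to +; running = +683.0233
Stage 3 [86T→69T]: ω = 683.0233×86/69 = 851.3043 rpm, dir flips to −; running = −851.3043
Stage 4 [69T→42T]: ω = 851.3043×69/42 = 1398.5714 rpm, dir flips to +; running = +1398.5714
Stage 5 [42T→43T]: ω = 1398.5714×42/43 = 1366.0465 rpm, dir flips to −; running = −1366.0465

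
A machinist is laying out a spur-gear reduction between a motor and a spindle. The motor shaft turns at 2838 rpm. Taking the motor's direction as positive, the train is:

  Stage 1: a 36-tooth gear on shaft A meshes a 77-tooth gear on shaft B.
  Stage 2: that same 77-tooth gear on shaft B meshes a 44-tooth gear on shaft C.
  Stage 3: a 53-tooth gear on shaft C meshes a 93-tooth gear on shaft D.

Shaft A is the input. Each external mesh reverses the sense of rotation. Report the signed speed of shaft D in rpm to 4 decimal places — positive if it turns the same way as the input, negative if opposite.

-1323.2903 rpm (opposite to input, |ω| = 1323.2903 rpm)

Stage 1 [36T→77T]: ω = 2838.0000×36/77 = 1326.8571 rpm, dir flips to −; running = −1326.8571
Stage 2 [77T→44T]: ω = 1326.8571×77/44 = 2322.0000 rpm, dir flips to +; running = +2322.0000
Stage 3 [53T→93T]: ω = 2322.0000×53/93 = 1323.2903 rpm, dir flips to −; running = −1323.2903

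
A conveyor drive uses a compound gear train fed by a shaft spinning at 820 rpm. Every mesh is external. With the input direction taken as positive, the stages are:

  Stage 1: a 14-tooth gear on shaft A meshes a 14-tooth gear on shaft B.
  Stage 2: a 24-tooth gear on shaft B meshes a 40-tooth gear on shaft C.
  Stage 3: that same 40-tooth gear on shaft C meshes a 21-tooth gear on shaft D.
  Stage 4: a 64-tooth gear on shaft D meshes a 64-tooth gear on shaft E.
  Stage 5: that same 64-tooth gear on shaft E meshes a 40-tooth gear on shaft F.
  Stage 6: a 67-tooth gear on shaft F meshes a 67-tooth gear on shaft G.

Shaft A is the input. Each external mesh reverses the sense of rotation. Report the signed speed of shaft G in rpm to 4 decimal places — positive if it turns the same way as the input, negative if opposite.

+1499.4286 rpm (same as input, |ω| = 1499.4286 rpm)

Stage 1 [14T→14T]: ω = 820.0000×14/14 = 820.0000 rpm, dir flips to −; running = −820.0000
Stage 2 [24T→40T]: ω = 820.0000×24/40 = 492.0000 rpm, dir flips to +; running = +492.0000
Stage 3 [40T→21T]: ω = 492.0000×40/21 = 937.1429 rpm, dir flips to −; running = −937.1429
Stage 4 [64T→64T]: ω = 937.1429×64/64 = 937.1429 rpm, dir flips to +; running = +937.1429
Stage 5 [64T→40T]: ω = 937.1429×64/40 = 1499.4286 rpm, dir flips to −; running = −1499.4286
Stage 6 [67T→67T]: ω = 1499.4286×67/67 = 1499.4286 rpm, dir flips to +; running = +1499.4286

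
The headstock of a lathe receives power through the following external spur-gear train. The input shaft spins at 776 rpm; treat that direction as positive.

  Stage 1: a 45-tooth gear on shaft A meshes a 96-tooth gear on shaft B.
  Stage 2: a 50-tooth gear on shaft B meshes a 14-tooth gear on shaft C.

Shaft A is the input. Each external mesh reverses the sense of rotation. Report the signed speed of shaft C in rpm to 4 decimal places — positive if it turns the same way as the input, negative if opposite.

Stage 1 [45T→96T]: ω = 776.0000×45/96 = 363.7500 rpm, dir flips to −; running = −363.7500
Stage 2 [50T→14T]: ω = 363.7500×50/14 = 1299.1071 rpm, dir flips to +; running = +1299.1071

+1299.1071 rpm (same as input, |ω| = 1299.1071 rpm)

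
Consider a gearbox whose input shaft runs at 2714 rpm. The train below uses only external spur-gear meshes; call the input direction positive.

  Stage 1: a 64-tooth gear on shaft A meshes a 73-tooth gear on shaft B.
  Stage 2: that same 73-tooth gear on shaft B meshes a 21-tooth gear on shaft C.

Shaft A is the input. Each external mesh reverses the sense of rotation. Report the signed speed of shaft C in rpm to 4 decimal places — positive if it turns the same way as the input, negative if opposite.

Stage 1 [64T→73T]: ω = 2714.0000×64/73 = 2379.3973 rpm, dir flips to −; running = −2379.3973
Stage 2 [73T→21T]: ω = 2379.3973×73/21 = 8271.2381 rpm, dir flips to +; running = +8271.2381

+8271.2381 rpm (same as input, |ω| = 8271.2381 rpm)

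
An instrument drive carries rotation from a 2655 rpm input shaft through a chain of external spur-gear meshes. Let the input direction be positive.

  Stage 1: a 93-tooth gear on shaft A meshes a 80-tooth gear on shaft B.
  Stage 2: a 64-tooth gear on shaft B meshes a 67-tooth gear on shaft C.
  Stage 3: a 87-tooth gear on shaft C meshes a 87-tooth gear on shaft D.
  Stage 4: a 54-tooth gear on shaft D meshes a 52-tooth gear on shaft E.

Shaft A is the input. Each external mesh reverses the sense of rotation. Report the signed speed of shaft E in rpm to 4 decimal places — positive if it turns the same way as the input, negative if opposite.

Stage 1 [93T→80T]: ω = 2655.0000×93/80 = 3086.4375 rpm, dir flips to −; running = −3086.4375
Stage 2 [64T→67T]: ω = 3086.4375×64/67 = 2948.2388 rpm, dir flips to +; running = +2948.2388
Stage 3 [87T→87T]: ω = 2948.2388×87/87 = 2948.2388 rpm, dir flips to −; running = −2948.2388
Stage 4 [54T→52T]: ω = 2948.2388×54/52 = 3061.6326 rpm, dir flips to +; running = +3061.6326

+3061.6326 rpm (same as input, |ω| = 3061.6326 rpm)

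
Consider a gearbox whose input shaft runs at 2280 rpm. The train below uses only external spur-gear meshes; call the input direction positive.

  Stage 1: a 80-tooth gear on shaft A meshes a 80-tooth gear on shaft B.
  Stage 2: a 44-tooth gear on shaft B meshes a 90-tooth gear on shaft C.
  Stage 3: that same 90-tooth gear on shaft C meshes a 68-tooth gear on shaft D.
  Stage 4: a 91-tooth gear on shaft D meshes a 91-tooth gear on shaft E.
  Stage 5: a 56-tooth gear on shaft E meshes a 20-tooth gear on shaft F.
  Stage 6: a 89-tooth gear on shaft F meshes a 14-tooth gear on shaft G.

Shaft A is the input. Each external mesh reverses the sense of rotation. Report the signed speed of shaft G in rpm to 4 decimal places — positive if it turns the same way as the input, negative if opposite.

+26260.2353 rpm (same as input, |ω| = 26260.2353 rpm)

Stage 1 [80T→80T]: ω = 2280.0000×80/80 = 2280.0000 rpm, dir flips to −; running = −2280.0000
Stage 2 [44T→90T]: ω = 2280.0000×44/90 = 1114.6667 rpm, dir flips to +; running = +1114.6667
Stage 3 [90T→68T]: ω = 1114.6667×90/68 = 1475.2941 rpm, dir flips to −; running = −1475.2941
Stage 4 [91T→91T]: ω = 1475.2941×91/91 = 1475.2941 rpm, dir flips to +; running = +1475.2941
Stage 5 [56T→20T]: ω = 1475.2941×56/20 = 4130.8235 rpm, dir flips to −; running = −4130.8235
Stage 6 [89T→14T]: ω = 4130.8235×89/14 = 26260.2353 rpm, dir flips to +; running = +26260.2353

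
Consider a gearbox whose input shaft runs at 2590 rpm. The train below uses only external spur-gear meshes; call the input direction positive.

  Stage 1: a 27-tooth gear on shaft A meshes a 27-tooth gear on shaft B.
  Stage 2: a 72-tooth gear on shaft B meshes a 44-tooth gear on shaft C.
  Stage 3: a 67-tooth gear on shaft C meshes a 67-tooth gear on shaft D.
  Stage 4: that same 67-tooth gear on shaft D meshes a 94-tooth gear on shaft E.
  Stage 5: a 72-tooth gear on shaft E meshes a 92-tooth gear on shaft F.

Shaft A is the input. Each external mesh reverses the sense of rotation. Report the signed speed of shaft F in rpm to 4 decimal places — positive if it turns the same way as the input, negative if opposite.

-2364.1292 rpm (opposite to input, |ω| = 2364.1292 rpm)

Stage 1 [27T→27T]: ω = 2590.0000×27/27 = 2590.0000 rpm, dir flips to −; running = −2590.0000
Stage 2 [72T→44T]: ω = 2590.0000×72/44 = 4238.1818 rpm, dir flips to +; running = +4238.1818
Stage 3 [67T→67T]: ω = 4238.1818×67/67 = 4238.1818 rpm, dir flips to −; running = −4238.1818
Stage 4 [67T→94T]: ω = 4238.1818×67/94 = 3020.8317 rpm, dir flips to +; running = +3020.8317
Stage 5 [72T→92T]: ω = 3020.8317×72/92 = 2364.1292 rpm, dir flips to −; running = −2364.1292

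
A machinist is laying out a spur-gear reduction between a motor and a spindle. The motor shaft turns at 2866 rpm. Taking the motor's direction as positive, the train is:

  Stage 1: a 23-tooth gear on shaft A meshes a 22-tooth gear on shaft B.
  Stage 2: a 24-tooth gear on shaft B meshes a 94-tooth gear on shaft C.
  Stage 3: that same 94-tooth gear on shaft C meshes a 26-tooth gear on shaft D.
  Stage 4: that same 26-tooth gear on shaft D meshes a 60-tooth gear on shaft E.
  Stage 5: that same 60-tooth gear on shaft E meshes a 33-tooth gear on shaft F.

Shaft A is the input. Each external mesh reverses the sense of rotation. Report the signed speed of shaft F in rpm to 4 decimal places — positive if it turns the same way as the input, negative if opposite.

Stage 1 [23T→22T]: ω = 2866.0000×23/22 = 2996.2727 rpm, dir flips to −; running = −2996.2727
Stage 2 [24T→94T]: ω = 2996.2727×24/94 = 765.0058 rpm, dir flips to +; running = +765.0058
Stage 3 [94T→26T]: ω = 765.0058×94/26 = 2765.7902 rpm, dir flips to −; running = −2765.7902
Stage 4 [26T→60T]: ω = 2765.7902×26/60 = 1198.5091 rpm, dir flips to +; running = +1198.5091
Stage 5 [60T→33T]: ω = 1198.5091×60/33 = 2179.1074 rpm, dir flips to −; running = −2179.1074

-2179.1074 rpm (opposite to input, |ω| = 2179.1074 rpm)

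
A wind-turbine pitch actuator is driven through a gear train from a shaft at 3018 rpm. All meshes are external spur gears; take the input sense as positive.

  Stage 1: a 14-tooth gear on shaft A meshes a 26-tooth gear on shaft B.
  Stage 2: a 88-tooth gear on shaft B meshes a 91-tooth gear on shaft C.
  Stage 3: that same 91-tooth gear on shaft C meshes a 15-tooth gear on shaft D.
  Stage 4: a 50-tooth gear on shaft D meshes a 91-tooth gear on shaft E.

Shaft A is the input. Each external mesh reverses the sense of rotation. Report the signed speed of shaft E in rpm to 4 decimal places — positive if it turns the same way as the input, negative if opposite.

Stage 1 [14T→26T]: ω = 3018.0000×14/26 = 1625.0769 rpm, dir flips to −; running = −1625.0769
Stage 2 [88T→91T]: ω = 1625.0769×88/91 = 1571.5030 rpm, dir flips to +; running = +1571.5030
Stage 3 [91T→15T]: ω = 1571.5030×91/15 = 9533.7846 rpm, dir flips to −; running = −9533.7846
Stage 4 [50T→91T]: ω = 9533.7846×50/91 = 5238.3432 rpm, dir flips to +; running = +5238.3432

+5238.3432 rpm (same as input, |ω| = 5238.3432 rpm)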